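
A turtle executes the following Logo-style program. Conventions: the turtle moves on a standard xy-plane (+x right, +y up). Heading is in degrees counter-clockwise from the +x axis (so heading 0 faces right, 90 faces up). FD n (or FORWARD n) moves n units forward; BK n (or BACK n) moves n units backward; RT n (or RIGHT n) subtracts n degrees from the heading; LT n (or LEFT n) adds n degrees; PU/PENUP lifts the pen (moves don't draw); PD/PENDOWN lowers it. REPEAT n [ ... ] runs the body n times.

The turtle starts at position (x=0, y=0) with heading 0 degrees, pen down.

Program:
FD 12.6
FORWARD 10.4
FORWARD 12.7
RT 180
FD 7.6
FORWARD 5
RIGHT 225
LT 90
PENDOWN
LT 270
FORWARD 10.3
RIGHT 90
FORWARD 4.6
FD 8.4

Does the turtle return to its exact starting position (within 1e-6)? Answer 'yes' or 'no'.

Executing turtle program step by step:
Start: pos=(0,0), heading=0, pen down
FD 12.6: (0,0) -> (12.6,0) [heading=0, draw]
FD 10.4: (12.6,0) -> (23,0) [heading=0, draw]
FD 12.7: (23,0) -> (35.7,0) [heading=0, draw]
RT 180: heading 0 -> 180
FD 7.6: (35.7,0) -> (28.1,0) [heading=180, draw]
FD 5: (28.1,0) -> (23.1,0) [heading=180, draw]
RT 225: heading 180 -> 315
LT 90: heading 315 -> 45
PD: pen down
LT 270: heading 45 -> 315
FD 10.3: (23.1,0) -> (30.383,-7.283) [heading=315, draw]
RT 90: heading 315 -> 225
FD 4.6: (30.383,-7.283) -> (27.131,-10.536) [heading=225, draw]
FD 8.4: (27.131,-10.536) -> (21.191,-16.476) [heading=225, draw]
Final: pos=(21.191,-16.476), heading=225, 8 segment(s) drawn

Start position: (0, 0)
Final position: (21.191, -16.476)
Distance = 26.842; >= 1e-6 -> NOT closed

Answer: no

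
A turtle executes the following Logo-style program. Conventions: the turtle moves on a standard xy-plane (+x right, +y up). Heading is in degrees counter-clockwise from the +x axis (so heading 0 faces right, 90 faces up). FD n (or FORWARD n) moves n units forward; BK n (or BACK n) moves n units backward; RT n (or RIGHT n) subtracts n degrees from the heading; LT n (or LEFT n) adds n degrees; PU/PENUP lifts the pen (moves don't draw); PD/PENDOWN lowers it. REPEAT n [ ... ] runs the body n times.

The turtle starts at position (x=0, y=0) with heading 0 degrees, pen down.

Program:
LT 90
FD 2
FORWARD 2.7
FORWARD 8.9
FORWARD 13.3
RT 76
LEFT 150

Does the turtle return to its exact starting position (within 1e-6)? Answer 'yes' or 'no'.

Answer: no

Derivation:
Executing turtle program step by step:
Start: pos=(0,0), heading=0, pen down
LT 90: heading 0 -> 90
FD 2: (0,0) -> (0,2) [heading=90, draw]
FD 2.7: (0,2) -> (0,4.7) [heading=90, draw]
FD 8.9: (0,4.7) -> (0,13.6) [heading=90, draw]
FD 13.3: (0,13.6) -> (0,26.9) [heading=90, draw]
RT 76: heading 90 -> 14
LT 150: heading 14 -> 164
Final: pos=(0,26.9), heading=164, 4 segment(s) drawn

Start position: (0, 0)
Final position: (0, 26.9)
Distance = 26.9; >= 1e-6 -> NOT closed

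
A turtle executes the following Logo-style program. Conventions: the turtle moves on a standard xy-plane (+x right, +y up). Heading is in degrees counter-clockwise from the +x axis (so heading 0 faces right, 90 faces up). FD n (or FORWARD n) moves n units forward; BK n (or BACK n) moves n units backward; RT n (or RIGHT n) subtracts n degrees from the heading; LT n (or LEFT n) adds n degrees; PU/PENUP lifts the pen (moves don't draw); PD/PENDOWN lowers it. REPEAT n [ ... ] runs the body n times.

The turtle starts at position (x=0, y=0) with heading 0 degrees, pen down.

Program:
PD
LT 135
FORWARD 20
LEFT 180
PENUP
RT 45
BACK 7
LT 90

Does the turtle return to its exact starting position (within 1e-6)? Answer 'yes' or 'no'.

Answer: no

Derivation:
Executing turtle program step by step:
Start: pos=(0,0), heading=0, pen down
PD: pen down
LT 135: heading 0 -> 135
FD 20: (0,0) -> (-14.142,14.142) [heading=135, draw]
LT 180: heading 135 -> 315
PU: pen up
RT 45: heading 315 -> 270
BK 7: (-14.142,14.142) -> (-14.142,21.142) [heading=270, move]
LT 90: heading 270 -> 0
Final: pos=(-14.142,21.142), heading=0, 1 segment(s) drawn

Start position: (0, 0)
Final position: (-14.142, 21.142)
Distance = 25.436; >= 1e-6 -> NOT closed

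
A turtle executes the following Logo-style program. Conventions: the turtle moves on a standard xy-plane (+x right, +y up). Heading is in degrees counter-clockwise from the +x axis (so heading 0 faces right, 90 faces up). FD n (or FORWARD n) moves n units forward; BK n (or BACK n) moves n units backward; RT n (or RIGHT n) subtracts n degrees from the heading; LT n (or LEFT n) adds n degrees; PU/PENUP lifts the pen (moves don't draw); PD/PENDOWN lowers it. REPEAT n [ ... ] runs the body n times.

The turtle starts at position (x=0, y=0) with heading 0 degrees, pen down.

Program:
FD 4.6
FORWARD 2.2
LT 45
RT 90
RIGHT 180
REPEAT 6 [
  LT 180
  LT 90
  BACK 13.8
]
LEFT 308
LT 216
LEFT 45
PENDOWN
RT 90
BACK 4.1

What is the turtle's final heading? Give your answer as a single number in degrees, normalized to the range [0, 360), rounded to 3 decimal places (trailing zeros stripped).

Answer: 74

Derivation:
Executing turtle program step by step:
Start: pos=(0,0), heading=0, pen down
FD 4.6: (0,0) -> (4.6,0) [heading=0, draw]
FD 2.2: (4.6,0) -> (6.8,0) [heading=0, draw]
LT 45: heading 0 -> 45
RT 90: heading 45 -> 315
RT 180: heading 315 -> 135
REPEAT 6 [
  -- iteration 1/6 --
  LT 180: heading 135 -> 315
  LT 90: heading 315 -> 45
  BK 13.8: (6.8,0) -> (-2.958,-9.758) [heading=45, draw]
  -- iteration 2/6 --
  LT 180: heading 45 -> 225
  LT 90: heading 225 -> 315
  BK 13.8: (-2.958,-9.758) -> (-12.716,0) [heading=315, draw]
  -- iteration 3/6 --
  LT 180: heading 315 -> 135
  LT 90: heading 135 -> 225
  BK 13.8: (-12.716,0) -> (-2.958,9.758) [heading=225, draw]
  -- iteration 4/6 --
  LT 180: heading 225 -> 45
  LT 90: heading 45 -> 135
  BK 13.8: (-2.958,9.758) -> (6.8,0) [heading=135, draw]
  -- iteration 5/6 --
  LT 180: heading 135 -> 315
  LT 90: heading 315 -> 45
  BK 13.8: (6.8,0) -> (-2.958,-9.758) [heading=45, draw]
  -- iteration 6/6 --
  LT 180: heading 45 -> 225
  LT 90: heading 225 -> 315
  BK 13.8: (-2.958,-9.758) -> (-12.716,0) [heading=315, draw]
]
LT 308: heading 315 -> 263
LT 216: heading 263 -> 119
LT 45: heading 119 -> 164
PD: pen down
RT 90: heading 164 -> 74
BK 4.1: (-12.716,0) -> (-13.846,-3.941) [heading=74, draw]
Final: pos=(-13.846,-3.941), heading=74, 9 segment(s) drawn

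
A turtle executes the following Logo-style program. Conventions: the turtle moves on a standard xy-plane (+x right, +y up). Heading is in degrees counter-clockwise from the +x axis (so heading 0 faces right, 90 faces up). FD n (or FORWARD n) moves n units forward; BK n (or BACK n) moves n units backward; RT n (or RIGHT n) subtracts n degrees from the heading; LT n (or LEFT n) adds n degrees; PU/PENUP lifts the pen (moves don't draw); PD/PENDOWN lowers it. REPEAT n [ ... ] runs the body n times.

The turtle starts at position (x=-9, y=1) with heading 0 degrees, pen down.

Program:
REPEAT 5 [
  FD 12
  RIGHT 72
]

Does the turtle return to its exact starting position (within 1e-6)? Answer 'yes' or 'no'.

Answer: yes

Derivation:
Executing turtle program step by step:
Start: pos=(-9,1), heading=0, pen down
REPEAT 5 [
  -- iteration 1/5 --
  FD 12: (-9,1) -> (3,1) [heading=0, draw]
  RT 72: heading 0 -> 288
  -- iteration 2/5 --
  FD 12: (3,1) -> (6.708,-10.413) [heading=288, draw]
  RT 72: heading 288 -> 216
  -- iteration 3/5 --
  FD 12: (6.708,-10.413) -> (-3,-17.466) [heading=216, draw]
  RT 72: heading 216 -> 144
  -- iteration 4/5 --
  FD 12: (-3,-17.466) -> (-12.708,-10.413) [heading=144, draw]
  RT 72: heading 144 -> 72
  -- iteration 5/5 --
  FD 12: (-12.708,-10.413) -> (-9,1) [heading=72, draw]
  RT 72: heading 72 -> 0
]
Final: pos=(-9,1), heading=0, 5 segment(s) drawn

Start position: (-9, 1)
Final position: (-9, 1)
Distance = 0; < 1e-6 -> CLOSED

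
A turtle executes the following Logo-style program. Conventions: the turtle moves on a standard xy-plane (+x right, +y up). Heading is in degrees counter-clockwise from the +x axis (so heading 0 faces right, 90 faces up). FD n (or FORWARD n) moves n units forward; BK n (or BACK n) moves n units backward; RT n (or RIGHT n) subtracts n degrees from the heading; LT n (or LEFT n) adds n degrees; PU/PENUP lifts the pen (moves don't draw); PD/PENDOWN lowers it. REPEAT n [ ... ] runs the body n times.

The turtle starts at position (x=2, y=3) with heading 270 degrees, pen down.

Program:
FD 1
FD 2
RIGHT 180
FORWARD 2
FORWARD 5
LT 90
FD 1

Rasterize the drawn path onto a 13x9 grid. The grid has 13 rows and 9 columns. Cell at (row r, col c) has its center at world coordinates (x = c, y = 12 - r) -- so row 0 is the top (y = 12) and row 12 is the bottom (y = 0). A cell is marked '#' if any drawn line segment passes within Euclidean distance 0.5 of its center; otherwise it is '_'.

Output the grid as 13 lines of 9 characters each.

Answer: _________
_________
_________
_________
_________
_##______
__#______
__#______
__#______
__#______
__#______
__#______
__#______

Derivation:
Segment 0: (2,3) -> (2,2)
Segment 1: (2,2) -> (2,0)
Segment 2: (2,0) -> (2,2)
Segment 3: (2,2) -> (2,7)
Segment 4: (2,7) -> (1,7)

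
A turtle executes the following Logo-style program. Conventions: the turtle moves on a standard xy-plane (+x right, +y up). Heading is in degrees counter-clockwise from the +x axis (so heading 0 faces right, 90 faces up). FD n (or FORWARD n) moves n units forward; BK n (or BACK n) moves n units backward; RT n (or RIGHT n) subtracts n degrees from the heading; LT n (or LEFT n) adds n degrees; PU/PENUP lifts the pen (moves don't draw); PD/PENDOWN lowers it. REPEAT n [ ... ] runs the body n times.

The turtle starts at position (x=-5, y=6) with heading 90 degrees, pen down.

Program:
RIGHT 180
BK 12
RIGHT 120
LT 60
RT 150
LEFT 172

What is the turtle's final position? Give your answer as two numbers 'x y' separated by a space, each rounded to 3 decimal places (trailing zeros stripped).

Answer: -5 18

Derivation:
Executing turtle program step by step:
Start: pos=(-5,6), heading=90, pen down
RT 180: heading 90 -> 270
BK 12: (-5,6) -> (-5,18) [heading=270, draw]
RT 120: heading 270 -> 150
LT 60: heading 150 -> 210
RT 150: heading 210 -> 60
LT 172: heading 60 -> 232
Final: pos=(-5,18), heading=232, 1 segment(s) drawn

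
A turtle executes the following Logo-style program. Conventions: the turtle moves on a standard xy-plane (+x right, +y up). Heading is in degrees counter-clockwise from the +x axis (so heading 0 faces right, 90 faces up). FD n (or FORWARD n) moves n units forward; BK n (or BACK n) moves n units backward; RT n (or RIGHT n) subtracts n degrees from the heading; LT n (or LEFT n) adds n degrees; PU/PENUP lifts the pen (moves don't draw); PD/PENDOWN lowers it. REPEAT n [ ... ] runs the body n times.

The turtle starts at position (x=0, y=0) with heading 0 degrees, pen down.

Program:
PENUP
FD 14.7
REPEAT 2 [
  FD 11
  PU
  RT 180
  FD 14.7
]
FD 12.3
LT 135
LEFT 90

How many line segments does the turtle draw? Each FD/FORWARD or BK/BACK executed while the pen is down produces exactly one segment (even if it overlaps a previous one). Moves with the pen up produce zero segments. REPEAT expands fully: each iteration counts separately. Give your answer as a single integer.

Executing turtle program step by step:
Start: pos=(0,0), heading=0, pen down
PU: pen up
FD 14.7: (0,0) -> (14.7,0) [heading=0, move]
REPEAT 2 [
  -- iteration 1/2 --
  FD 11: (14.7,0) -> (25.7,0) [heading=0, move]
  PU: pen up
  RT 180: heading 0 -> 180
  FD 14.7: (25.7,0) -> (11,0) [heading=180, move]
  -- iteration 2/2 --
  FD 11: (11,0) -> (0,0) [heading=180, move]
  PU: pen up
  RT 180: heading 180 -> 0
  FD 14.7: (0,0) -> (14.7,0) [heading=0, move]
]
FD 12.3: (14.7,0) -> (27,0) [heading=0, move]
LT 135: heading 0 -> 135
LT 90: heading 135 -> 225
Final: pos=(27,0), heading=225, 0 segment(s) drawn
Segments drawn: 0

Answer: 0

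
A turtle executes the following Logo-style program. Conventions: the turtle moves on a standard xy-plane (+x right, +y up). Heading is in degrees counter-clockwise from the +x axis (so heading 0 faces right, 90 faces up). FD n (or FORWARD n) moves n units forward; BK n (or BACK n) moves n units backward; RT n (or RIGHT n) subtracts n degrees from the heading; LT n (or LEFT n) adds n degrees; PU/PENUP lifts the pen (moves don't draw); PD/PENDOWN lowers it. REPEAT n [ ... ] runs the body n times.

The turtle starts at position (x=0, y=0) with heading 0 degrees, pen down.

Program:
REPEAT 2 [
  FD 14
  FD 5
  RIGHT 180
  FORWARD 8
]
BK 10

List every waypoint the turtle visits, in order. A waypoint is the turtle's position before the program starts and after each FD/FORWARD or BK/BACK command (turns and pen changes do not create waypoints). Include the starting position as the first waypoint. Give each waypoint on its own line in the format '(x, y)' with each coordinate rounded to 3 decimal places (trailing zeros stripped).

Executing turtle program step by step:
Start: pos=(0,0), heading=0, pen down
REPEAT 2 [
  -- iteration 1/2 --
  FD 14: (0,0) -> (14,0) [heading=0, draw]
  FD 5: (14,0) -> (19,0) [heading=0, draw]
  RT 180: heading 0 -> 180
  FD 8: (19,0) -> (11,0) [heading=180, draw]
  -- iteration 2/2 --
  FD 14: (11,0) -> (-3,0) [heading=180, draw]
  FD 5: (-3,0) -> (-8,0) [heading=180, draw]
  RT 180: heading 180 -> 0
  FD 8: (-8,0) -> (0,0) [heading=0, draw]
]
BK 10: (0,0) -> (-10,0) [heading=0, draw]
Final: pos=(-10,0), heading=0, 7 segment(s) drawn
Waypoints (8 total):
(0, 0)
(14, 0)
(19, 0)
(11, 0)
(-3, 0)
(-8, 0)
(0, 0)
(-10, 0)

Answer: (0, 0)
(14, 0)
(19, 0)
(11, 0)
(-3, 0)
(-8, 0)
(0, 0)
(-10, 0)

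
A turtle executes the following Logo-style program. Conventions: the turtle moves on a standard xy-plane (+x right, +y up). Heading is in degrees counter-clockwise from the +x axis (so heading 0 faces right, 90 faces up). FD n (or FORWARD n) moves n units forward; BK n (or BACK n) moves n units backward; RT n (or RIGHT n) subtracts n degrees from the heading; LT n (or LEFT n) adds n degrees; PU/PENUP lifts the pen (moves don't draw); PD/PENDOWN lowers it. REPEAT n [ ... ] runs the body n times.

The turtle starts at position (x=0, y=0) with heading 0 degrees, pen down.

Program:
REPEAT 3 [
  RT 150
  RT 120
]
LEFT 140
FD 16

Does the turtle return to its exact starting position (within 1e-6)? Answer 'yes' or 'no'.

Answer: no

Derivation:
Executing turtle program step by step:
Start: pos=(0,0), heading=0, pen down
REPEAT 3 [
  -- iteration 1/3 --
  RT 150: heading 0 -> 210
  RT 120: heading 210 -> 90
  -- iteration 2/3 --
  RT 150: heading 90 -> 300
  RT 120: heading 300 -> 180
  -- iteration 3/3 --
  RT 150: heading 180 -> 30
  RT 120: heading 30 -> 270
]
LT 140: heading 270 -> 50
FD 16: (0,0) -> (10.285,12.257) [heading=50, draw]
Final: pos=(10.285,12.257), heading=50, 1 segment(s) drawn

Start position: (0, 0)
Final position: (10.285, 12.257)
Distance = 16; >= 1e-6 -> NOT closed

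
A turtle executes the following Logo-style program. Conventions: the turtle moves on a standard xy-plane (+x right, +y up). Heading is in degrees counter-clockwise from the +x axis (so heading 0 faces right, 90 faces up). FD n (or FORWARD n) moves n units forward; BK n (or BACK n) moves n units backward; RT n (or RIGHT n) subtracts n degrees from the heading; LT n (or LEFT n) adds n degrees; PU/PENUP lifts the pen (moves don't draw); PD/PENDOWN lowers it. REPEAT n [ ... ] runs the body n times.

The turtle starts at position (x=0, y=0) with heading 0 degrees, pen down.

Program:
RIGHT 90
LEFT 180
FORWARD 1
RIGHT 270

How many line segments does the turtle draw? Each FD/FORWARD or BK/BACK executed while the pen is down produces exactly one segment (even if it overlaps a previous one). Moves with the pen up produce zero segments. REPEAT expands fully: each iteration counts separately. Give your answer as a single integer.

Executing turtle program step by step:
Start: pos=(0,0), heading=0, pen down
RT 90: heading 0 -> 270
LT 180: heading 270 -> 90
FD 1: (0,0) -> (0,1) [heading=90, draw]
RT 270: heading 90 -> 180
Final: pos=(0,1), heading=180, 1 segment(s) drawn
Segments drawn: 1

Answer: 1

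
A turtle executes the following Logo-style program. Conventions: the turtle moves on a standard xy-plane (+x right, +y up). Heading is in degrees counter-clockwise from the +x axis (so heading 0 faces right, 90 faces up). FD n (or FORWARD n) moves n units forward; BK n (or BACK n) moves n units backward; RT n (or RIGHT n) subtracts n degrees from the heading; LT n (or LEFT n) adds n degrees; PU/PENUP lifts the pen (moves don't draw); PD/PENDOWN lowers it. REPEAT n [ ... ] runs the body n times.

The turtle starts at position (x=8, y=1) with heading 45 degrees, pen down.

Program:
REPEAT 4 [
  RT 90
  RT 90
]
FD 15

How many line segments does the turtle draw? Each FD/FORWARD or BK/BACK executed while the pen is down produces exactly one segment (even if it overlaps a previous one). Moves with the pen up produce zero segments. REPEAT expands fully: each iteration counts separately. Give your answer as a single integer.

Answer: 1

Derivation:
Executing turtle program step by step:
Start: pos=(8,1), heading=45, pen down
REPEAT 4 [
  -- iteration 1/4 --
  RT 90: heading 45 -> 315
  RT 90: heading 315 -> 225
  -- iteration 2/4 --
  RT 90: heading 225 -> 135
  RT 90: heading 135 -> 45
  -- iteration 3/4 --
  RT 90: heading 45 -> 315
  RT 90: heading 315 -> 225
  -- iteration 4/4 --
  RT 90: heading 225 -> 135
  RT 90: heading 135 -> 45
]
FD 15: (8,1) -> (18.607,11.607) [heading=45, draw]
Final: pos=(18.607,11.607), heading=45, 1 segment(s) drawn
Segments drawn: 1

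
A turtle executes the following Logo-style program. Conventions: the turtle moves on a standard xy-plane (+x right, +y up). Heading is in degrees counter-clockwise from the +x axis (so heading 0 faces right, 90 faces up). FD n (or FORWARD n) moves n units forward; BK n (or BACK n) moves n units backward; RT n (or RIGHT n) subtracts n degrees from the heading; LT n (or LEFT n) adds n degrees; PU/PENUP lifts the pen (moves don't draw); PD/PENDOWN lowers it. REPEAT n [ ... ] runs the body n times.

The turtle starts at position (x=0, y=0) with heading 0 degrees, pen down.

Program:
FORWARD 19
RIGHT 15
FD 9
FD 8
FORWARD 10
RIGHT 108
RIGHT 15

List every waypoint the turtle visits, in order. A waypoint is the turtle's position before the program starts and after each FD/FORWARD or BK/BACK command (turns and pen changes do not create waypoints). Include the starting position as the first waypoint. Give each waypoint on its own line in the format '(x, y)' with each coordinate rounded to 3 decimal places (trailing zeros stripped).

Executing turtle program step by step:
Start: pos=(0,0), heading=0, pen down
FD 19: (0,0) -> (19,0) [heading=0, draw]
RT 15: heading 0 -> 345
FD 9: (19,0) -> (27.693,-2.329) [heading=345, draw]
FD 8: (27.693,-2.329) -> (35.421,-4.4) [heading=345, draw]
FD 10: (35.421,-4.4) -> (45.08,-6.988) [heading=345, draw]
RT 108: heading 345 -> 237
RT 15: heading 237 -> 222
Final: pos=(45.08,-6.988), heading=222, 4 segment(s) drawn
Waypoints (5 total):
(0, 0)
(19, 0)
(27.693, -2.329)
(35.421, -4.4)
(45.08, -6.988)

Answer: (0, 0)
(19, 0)
(27.693, -2.329)
(35.421, -4.4)
(45.08, -6.988)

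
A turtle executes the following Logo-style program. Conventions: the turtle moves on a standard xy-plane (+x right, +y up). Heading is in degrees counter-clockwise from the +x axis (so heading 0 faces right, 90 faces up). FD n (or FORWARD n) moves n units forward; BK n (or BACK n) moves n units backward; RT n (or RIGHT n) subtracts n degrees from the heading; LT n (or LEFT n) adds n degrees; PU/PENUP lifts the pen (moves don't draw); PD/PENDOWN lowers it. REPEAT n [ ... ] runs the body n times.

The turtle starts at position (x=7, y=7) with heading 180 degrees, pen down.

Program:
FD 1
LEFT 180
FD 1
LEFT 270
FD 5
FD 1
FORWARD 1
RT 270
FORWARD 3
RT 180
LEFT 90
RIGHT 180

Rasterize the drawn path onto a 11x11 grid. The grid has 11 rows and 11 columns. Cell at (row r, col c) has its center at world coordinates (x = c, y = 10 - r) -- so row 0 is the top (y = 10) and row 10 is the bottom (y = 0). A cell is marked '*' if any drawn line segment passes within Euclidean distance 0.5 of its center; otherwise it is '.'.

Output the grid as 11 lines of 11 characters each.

Answer: ...........
...........
...........
......**...
.......*...
.......*...
.......*...
.......*...
.......*...
.......*...
.......****

Derivation:
Segment 0: (7,7) -> (6,7)
Segment 1: (6,7) -> (7,7)
Segment 2: (7,7) -> (7,2)
Segment 3: (7,2) -> (7,1)
Segment 4: (7,1) -> (7,0)
Segment 5: (7,0) -> (10,-0)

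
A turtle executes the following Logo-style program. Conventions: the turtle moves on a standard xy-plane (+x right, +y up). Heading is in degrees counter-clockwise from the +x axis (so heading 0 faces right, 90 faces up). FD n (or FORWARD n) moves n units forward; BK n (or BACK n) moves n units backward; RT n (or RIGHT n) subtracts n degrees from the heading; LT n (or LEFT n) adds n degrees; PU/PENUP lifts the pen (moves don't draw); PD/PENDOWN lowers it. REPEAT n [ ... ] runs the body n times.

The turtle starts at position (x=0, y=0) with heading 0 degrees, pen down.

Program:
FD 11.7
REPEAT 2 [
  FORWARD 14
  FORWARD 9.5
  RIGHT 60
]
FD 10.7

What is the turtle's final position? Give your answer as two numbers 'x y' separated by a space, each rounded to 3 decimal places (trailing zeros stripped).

Executing turtle program step by step:
Start: pos=(0,0), heading=0, pen down
FD 11.7: (0,0) -> (11.7,0) [heading=0, draw]
REPEAT 2 [
  -- iteration 1/2 --
  FD 14: (11.7,0) -> (25.7,0) [heading=0, draw]
  FD 9.5: (25.7,0) -> (35.2,0) [heading=0, draw]
  RT 60: heading 0 -> 300
  -- iteration 2/2 --
  FD 14: (35.2,0) -> (42.2,-12.124) [heading=300, draw]
  FD 9.5: (42.2,-12.124) -> (46.95,-20.352) [heading=300, draw]
  RT 60: heading 300 -> 240
]
FD 10.7: (46.95,-20.352) -> (41.6,-29.618) [heading=240, draw]
Final: pos=(41.6,-29.618), heading=240, 6 segment(s) drawn

Answer: 41.6 -29.618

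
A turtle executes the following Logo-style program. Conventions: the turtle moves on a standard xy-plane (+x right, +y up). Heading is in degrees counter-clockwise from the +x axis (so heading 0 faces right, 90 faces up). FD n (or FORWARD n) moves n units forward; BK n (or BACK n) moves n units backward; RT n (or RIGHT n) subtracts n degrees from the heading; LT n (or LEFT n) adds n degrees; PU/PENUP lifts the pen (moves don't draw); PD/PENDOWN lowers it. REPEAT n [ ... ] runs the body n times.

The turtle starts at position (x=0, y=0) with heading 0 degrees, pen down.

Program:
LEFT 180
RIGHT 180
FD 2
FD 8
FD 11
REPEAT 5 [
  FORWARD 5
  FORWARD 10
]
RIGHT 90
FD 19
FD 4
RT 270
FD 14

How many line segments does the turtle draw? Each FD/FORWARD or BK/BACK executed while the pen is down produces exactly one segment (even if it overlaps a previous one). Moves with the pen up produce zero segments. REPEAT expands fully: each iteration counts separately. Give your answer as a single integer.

Executing turtle program step by step:
Start: pos=(0,0), heading=0, pen down
LT 180: heading 0 -> 180
RT 180: heading 180 -> 0
FD 2: (0,0) -> (2,0) [heading=0, draw]
FD 8: (2,0) -> (10,0) [heading=0, draw]
FD 11: (10,0) -> (21,0) [heading=0, draw]
REPEAT 5 [
  -- iteration 1/5 --
  FD 5: (21,0) -> (26,0) [heading=0, draw]
  FD 10: (26,0) -> (36,0) [heading=0, draw]
  -- iteration 2/5 --
  FD 5: (36,0) -> (41,0) [heading=0, draw]
  FD 10: (41,0) -> (51,0) [heading=0, draw]
  -- iteration 3/5 --
  FD 5: (51,0) -> (56,0) [heading=0, draw]
  FD 10: (56,0) -> (66,0) [heading=0, draw]
  -- iteration 4/5 --
  FD 5: (66,0) -> (71,0) [heading=0, draw]
  FD 10: (71,0) -> (81,0) [heading=0, draw]
  -- iteration 5/5 --
  FD 5: (81,0) -> (86,0) [heading=0, draw]
  FD 10: (86,0) -> (96,0) [heading=0, draw]
]
RT 90: heading 0 -> 270
FD 19: (96,0) -> (96,-19) [heading=270, draw]
FD 4: (96,-19) -> (96,-23) [heading=270, draw]
RT 270: heading 270 -> 0
FD 14: (96,-23) -> (110,-23) [heading=0, draw]
Final: pos=(110,-23), heading=0, 16 segment(s) drawn
Segments drawn: 16

Answer: 16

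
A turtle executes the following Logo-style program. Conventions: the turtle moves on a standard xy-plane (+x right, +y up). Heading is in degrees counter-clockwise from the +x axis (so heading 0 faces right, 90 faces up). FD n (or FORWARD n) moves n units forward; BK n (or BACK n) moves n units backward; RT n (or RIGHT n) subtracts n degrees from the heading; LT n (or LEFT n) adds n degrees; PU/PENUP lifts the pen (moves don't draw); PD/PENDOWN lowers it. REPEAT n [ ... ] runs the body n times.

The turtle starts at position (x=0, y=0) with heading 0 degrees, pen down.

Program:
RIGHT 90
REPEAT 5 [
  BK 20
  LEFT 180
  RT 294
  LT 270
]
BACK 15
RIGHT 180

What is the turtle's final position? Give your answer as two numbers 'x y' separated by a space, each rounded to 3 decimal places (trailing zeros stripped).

Executing turtle program step by step:
Start: pos=(0,0), heading=0, pen down
RT 90: heading 0 -> 270
REPEAT 5 [
  -- iteration 1/5 --
  BK 20: (0,0) -> (0,20) [heading=270, draw]
  LT 180: heading 270 -> 90
  RT 294: heading 90 -> 156
  LT 270: heading 156 -> 66
  -- iteration 2/5 --
  BK 20: (0,20) -> (-8.135,1.729) [heading=66, draw]
  LT 180: heading 66 -> 246
  RT 294: heading 246 -> 312
  LT 270: heading 312 -> 222
  -- iteration 3/5 --
  BK 20: (-8.135,1.729) -> (6.728,15.112) [heading=222, draw]
  LT 180: heading 222 -> 42
  RT 294: heading 42 -> 108
  LT 270: heading 108 -> 18
  -- iteration 4/5 --
  BK 20: (6.728,15.112) -> (-12.293,8.931) [heading=18, draw]
  LT 180: heading 18 -> 198
  RT 294: heading 198 -> 264
  LT 270: heading 264 -> 174
  -- iteration 5/5 --
  BK 20: (-12.293,8.931) -> (7.597,6.841) [heading=174, draw]
  LT 180: heading 174 -> 354
  RT 294: heading 354 -> 60
  LT 270: heading 60 -> 330
]
BK 15: (7.597,6.841) -> (-5.393,14.341) [heading=330, draw]
RT 180: heading 330 -> 150
Final: pos=(-5.393,14.341), heading=150, 6 segment(s) drawn

Answer: -5.393 14.341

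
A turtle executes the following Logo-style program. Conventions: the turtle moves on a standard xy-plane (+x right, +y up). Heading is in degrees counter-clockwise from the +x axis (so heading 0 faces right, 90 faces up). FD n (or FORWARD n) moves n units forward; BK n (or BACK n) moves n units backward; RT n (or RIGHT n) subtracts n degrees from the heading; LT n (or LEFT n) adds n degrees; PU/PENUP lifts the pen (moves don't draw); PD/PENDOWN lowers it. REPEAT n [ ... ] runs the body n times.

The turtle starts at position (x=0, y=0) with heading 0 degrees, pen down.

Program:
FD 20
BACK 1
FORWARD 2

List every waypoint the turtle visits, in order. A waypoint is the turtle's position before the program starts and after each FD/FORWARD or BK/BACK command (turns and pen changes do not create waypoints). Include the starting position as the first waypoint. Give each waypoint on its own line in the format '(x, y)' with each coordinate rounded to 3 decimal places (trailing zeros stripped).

Answer: (0, 0)
(20, 0)
(19, 0)
(21, 0)

Derivation:
Executing turtle program step by step:
Start: pos=(0,0), heading=0, pen down
FD 20: (0,0) -> (20,0) [heading=0, draw]
BK 1: (20,0) -> (19,0) [heading=0, draw]
FD 2: (19,0) -> (21,0) [heading=0, draw]
Final: pos=(21,0), heading=0, 3 segment(s) drawn
Waypoints (4 total):
(0, 0)
(20, 0)
(19, 0)
(21, 0)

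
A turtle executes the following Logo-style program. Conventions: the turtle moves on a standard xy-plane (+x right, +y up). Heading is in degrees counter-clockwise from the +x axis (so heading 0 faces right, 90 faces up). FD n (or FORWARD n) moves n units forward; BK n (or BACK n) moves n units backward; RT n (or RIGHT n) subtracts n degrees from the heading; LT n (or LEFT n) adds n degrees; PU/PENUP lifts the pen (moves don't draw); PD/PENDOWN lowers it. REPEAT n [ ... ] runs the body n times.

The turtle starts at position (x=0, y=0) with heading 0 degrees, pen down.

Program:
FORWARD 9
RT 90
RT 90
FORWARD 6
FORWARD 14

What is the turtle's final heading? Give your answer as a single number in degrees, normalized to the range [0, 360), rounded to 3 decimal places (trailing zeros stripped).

Answer: 180

Derivation:
Executing turtle program step by step:
Start: pos=(0,0), heading=0, pen down
FD 9: (0,0) -> (9,0) [heading=0, draw]
RT 90: heading 0 -> 270
RT 90: heading 270 -> 180
FD 6: (9,0) -> (3,0) [heading=180, draw]
FD 14: (3,0) -> (-11,0) [heading=180, draw]
Final: pos=(-11,0), heading=180, 3 segment(s) drawn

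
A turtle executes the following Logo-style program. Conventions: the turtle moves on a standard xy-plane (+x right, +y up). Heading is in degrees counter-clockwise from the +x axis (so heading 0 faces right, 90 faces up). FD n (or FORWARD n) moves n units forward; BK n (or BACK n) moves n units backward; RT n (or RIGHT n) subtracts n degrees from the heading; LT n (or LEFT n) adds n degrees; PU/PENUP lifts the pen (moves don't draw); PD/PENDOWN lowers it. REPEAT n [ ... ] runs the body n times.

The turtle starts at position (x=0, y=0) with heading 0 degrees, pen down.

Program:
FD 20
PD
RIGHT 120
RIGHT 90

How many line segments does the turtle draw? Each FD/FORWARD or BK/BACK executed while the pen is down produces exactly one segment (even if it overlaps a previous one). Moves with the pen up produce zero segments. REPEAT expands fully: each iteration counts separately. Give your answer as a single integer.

Answer: 1

Derivation:
Executing turtle program step by step:
Start: pos=(0,0), heading=0, pen down
FD 20: (0,0) -> (20,0) [heading=0, draw]
PD: pen down
RT 120: heading 0 -> 240
RT 90: heading 240 -> 150
Final: pos=(20,0), heading=150, 1 segment(s) drawn
Segments drawn: 1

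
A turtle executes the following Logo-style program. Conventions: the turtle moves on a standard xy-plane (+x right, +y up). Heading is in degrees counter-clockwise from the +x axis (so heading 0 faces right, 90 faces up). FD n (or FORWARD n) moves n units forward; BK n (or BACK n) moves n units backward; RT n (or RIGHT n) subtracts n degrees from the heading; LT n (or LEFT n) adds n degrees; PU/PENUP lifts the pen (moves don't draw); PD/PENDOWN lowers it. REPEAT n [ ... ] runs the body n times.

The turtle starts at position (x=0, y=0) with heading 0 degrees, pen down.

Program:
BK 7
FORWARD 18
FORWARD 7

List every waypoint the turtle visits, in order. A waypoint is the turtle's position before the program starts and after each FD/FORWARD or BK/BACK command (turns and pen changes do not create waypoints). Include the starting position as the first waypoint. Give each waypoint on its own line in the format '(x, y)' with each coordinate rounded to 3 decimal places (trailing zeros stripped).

Executing turtle program step by step:
Start: pos=(0,0), heading=0, pen down
BK 7: (0,0) -> (-7,0) [heading=0, draw]
FD 18: (-7,0) -> (11,0) [heading=0, draw]
FD 7: (11,0) -> (18,0) [heading=0, draw]
Final: pos=(18,0), heading=0, 3 segment(s) drawn
Waypoints (4 total):
(0, 0)
(-7, 0)
(11, 0)
(18, 0)

Answer: (0, 0)
(-7, 0)
(11, 0)
(18, 0)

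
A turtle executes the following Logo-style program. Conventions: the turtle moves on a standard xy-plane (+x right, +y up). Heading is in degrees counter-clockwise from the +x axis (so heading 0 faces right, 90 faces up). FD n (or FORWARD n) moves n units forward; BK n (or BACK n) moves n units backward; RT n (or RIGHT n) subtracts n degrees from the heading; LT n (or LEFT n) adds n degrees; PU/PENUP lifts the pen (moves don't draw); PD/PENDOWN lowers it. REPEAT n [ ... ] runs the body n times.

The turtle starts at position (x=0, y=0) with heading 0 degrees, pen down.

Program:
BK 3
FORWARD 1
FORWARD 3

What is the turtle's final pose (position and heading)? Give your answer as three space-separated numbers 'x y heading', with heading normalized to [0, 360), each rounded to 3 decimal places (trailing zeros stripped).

Executing turtle program step by step:
Start: pos=(0,0), heading=0, pen down
BK 3: (0,0) -> (-3,0) [heading=0, draw]
FD 1: (-3,0) -> (-2,0) [heading=0, draw]
FD 3: (-2,0) -> (1,0) [heading=0, draw]
Final: pos=(1,0), heading=0, 3 segment(s) drawn

Answer: 1 0 0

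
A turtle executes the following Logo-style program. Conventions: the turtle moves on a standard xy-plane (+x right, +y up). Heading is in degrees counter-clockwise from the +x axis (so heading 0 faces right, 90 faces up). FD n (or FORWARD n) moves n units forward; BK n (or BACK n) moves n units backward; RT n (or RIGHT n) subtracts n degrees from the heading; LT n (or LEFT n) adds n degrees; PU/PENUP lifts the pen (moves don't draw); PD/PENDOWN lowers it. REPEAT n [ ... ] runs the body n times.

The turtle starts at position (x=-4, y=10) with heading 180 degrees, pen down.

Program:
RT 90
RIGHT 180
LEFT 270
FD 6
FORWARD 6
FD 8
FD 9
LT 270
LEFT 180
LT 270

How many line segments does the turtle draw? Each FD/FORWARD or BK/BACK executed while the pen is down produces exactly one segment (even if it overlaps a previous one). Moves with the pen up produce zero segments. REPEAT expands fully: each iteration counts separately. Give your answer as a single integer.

Executing turtle program step by step:
Start: pos=(-4,10), heading=180, pen down
RT 90: heading 180 -> 90
RT 180: heading 90 -> 270
LT 270: heading 270 -> 180
FD 6: (-4,10) -> (-10,10) [heading=180, draw]
FD 6: (-10,10) -> (-16,10) [heading=180, draw]
FD 8: (-16,10) -> (-24,10) [heading=180, draw]
FD 9: (-24,10) -> (-33,10) [heading=180, draw]
LT 270: heading 180 -> 90
LT 180: heading 90 -> 270
LT 270: heading 270 -> 180
Final: pos=(-33,10), heading=180, 4 segment(s) drawn
Segments drawn: 4

Answer: 4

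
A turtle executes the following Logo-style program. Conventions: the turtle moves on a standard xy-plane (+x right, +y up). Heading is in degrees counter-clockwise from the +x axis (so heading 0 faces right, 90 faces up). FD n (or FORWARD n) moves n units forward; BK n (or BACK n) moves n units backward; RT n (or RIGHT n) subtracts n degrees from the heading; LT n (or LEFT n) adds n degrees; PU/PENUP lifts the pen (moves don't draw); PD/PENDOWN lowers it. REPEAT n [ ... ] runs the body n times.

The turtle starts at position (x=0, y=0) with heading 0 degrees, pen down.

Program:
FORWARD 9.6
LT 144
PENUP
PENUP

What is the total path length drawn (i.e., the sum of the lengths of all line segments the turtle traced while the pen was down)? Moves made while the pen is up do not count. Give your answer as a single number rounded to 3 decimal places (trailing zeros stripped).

Executing turtle program step by step:
Start: pos=(0,0), heading=0, pen down
FD 9.6: (0,0) -> (9.6,0) [heading=0, draw]
LT 144: heading 0 -> 144
PU: pen up
PU: pen up
Final: pos=(9.6,0), heading=144, 1 segment(s) drawn

Segment lengths:
  seg 1: (0,0) -> (9.6,0), length = 9.6
Total = 9.6

Answer: 9.6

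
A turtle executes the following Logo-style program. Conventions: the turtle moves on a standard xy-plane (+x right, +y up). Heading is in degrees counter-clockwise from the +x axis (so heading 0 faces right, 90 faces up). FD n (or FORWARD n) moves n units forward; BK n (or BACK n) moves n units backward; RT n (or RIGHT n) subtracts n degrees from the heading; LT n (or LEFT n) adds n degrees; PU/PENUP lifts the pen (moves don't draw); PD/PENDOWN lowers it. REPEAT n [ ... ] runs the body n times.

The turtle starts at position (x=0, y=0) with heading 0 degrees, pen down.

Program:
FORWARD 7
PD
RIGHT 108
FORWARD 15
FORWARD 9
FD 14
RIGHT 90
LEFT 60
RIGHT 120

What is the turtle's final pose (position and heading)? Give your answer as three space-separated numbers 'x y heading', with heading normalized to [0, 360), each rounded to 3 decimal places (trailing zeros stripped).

Executing turtle program step by step:
Start: pos=(0,0), heading=0, pen down
FD 7: (0,0) -> (7,0) [heading=0, draw]
PD: pen down
RT 108: heading 0 -> 252
FD 15: (7,0) -> (2.365,-14.266) [heading=252, draw]
FD 9: (2.365,-14.266) -> (-0.416,-22.825) [heading=252, draw]
FD 14: (-0.416,-22.825) -> (-4.743,-36.14) [heading=252, draw]
RT 90: heading 252 -> 162
LT 60: heading 162 -> 222
RT 120: heading 222 -> 102
Final: pos=(-4.743,-36.14), heading=102, 4 segment(s) drawn

Answer: -4.743 -36.14 102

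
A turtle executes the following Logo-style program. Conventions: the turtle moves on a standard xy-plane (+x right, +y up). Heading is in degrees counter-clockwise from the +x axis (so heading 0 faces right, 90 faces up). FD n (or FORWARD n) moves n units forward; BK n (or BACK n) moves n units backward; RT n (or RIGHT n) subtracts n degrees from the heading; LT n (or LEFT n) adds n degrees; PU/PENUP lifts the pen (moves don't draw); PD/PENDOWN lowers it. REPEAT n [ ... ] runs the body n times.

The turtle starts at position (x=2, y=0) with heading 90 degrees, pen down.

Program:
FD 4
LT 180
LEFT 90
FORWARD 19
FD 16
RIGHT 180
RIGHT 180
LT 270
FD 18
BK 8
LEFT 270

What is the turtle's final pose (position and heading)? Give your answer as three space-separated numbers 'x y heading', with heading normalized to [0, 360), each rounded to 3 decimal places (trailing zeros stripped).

Answer: 37 -6 180

Derivation:
Executing turtle program step by step:
Start: pos=(2,0), heading=90, pen down
FD 4: (2,0) -> (2,4) [heading=90, draw]
LT 180: heading 90 -> 270
LT 90: heading 270 -> 0
FD 19: (2,4) -> (21,4) [heading=0, draw]
FD 16: (21,4) -> (37,4) [heading=0, draw]
RT 180: heading 0 -> 180
RT 180: heading 180 -> 0
LT 270: heading 0 -> 270
FD 18: (37,4) -> (37,-14) [heading=270, draw]
BK 8: (37,-14) -> (37,-6) [heading=270, draw]
LT 270: heading 270 -> 180
Final: pos=(37,-6), heading=180, 5 segment(s) drawn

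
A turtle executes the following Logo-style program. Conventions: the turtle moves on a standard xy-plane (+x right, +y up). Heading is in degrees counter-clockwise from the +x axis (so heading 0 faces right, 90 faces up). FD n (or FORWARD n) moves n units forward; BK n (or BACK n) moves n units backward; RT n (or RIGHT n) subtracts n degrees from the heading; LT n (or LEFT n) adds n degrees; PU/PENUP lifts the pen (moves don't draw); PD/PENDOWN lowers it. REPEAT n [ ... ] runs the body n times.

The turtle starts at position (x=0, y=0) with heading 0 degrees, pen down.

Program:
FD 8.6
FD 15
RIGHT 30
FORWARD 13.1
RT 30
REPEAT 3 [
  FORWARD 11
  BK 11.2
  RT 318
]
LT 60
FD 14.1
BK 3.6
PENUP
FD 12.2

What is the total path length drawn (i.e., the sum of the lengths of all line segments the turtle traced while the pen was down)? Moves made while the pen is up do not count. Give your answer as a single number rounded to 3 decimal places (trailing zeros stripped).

Answer: 121

Derivation:
Executing turtle program step by step:
Start: pos=(0,0), heading=0, pen down
FD 8.6: (0,0) -> (8.6,0) [heading=0, draw]
FD 15: (8.6,0) -> (23.6,0) [heading=0, draw]
RT 30: heading 0 -> 330
FD 13.1: (23.6,0) -> (34.945,-6.55) [heading=330, draw]
RT 30: heading 330 -> 300
REPEAT 3 [
  -- iteration 1/3 --
  FD 11: (34.945,-6.55) -> (40.445,-16.076) [heading=300, draw]
  BK 11.2: (40.445,-16.076) -> (34.845,-6.377) [heading=300, draw]
  RT 318: heading 300 -> 342
  -- iteration 2/3 --
  FD 11: (34.845,-6.377) -> (45.307,-9.776) [heading=342, draw]
  BK 11.2: (45.307,-9.776) -> (34.655,-6.315) [heading=342, draw]
  RT 318: heading 342 -> 24
  -- iteration 3/3 --
  FD 11: (34.655,-6.315) -> (44.704,-1.841) [heading=24, draw]
  BK 11.2: (44.704,-1.841) -> (34.472,-6.396) [heading=24, draw]
  RT 318: heading 24 -> 66
]
LT 60: heading 66 -> 126
FD 14.1: (34.472,-6.396) -> (26.184,5.011) [heading=126, draw]
BK 3.6: (26.184,5.011) -> (28.3,2.098) [heading=126, draw]
PU: pen up
FD 12.2: (28.3,2.098) -> (21.129,11.968) [heading=126, move]
Final: pos=(21.129,11.968), heading=126, 11 segment(s) drawn

Segment lengths:
  seg 1: (0,0) -> (8.6,0), length = 8.6
  seg 2: (8.6,0) -> (23.6,0), length = 15
  seg 3: (23.6,0) -> (34.945,-6.55), length = 13.1
  seg 4: (34.945,-6.55) -> (40.445,-16.076), length = 11
  seg 5: (40.445,-16.076) -> (34.845,-6.377), length = 11.2
  seg 6: (34.845,-6.377) -> (45.307,-9.776), length = 11
  seg 7: (45.307,-9.776) -> (34.655,-6.315), length = 11.2
  seg 8: (34.655,-6.315) -> (44.704,-1.841), length = 11
  seg 9: (44.704,-1.841) -> (34.472,-6.396), length = 11.2
  seg 10: (34.472,-6.396) -> (26.184,5.011), length = 14.1
  seg 11: (26.184,5.011) -> (28.3,2.098), length = 3.6
Total = 121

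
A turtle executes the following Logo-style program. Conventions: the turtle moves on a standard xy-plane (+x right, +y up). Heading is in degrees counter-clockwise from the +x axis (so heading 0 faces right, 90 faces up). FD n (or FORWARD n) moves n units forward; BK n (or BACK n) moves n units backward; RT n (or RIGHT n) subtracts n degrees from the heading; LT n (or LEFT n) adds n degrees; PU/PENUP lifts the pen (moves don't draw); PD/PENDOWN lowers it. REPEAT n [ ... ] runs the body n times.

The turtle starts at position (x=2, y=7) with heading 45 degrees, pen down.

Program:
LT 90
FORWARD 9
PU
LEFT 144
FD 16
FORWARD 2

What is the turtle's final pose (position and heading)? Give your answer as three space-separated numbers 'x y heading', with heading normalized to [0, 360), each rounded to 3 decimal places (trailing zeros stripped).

Executing turtle program step by step:
Start: pos=(2,7), heading=45, pen down
LT 90: heading 45 -> 135
FD 9: (2,7) -> (-4.364,13.364) [heading=135, draw]
PU: pen up
LT 144: heading 135 -> 279
FD 16: (-4.364,13.364) -> (-1.861,-2.439) [heading=279, move]
FD 2: (-1.861,-2.439) -> (-1.548,-4.414) [heading=279, move]
Final: pos=(-1.548,-4.414), heading=279, 1 segment(s) drawn

Answer: -1.548 -4.414 279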